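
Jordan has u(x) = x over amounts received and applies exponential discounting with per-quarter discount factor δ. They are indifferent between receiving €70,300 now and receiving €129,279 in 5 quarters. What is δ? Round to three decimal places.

Equating discounted utilities: u(70300) = δ^5·u(129279) ⇒ δ^5 = u(70300)/u(129279).
With u(x) = x: δ^5 = 70300/129279 = 0.54379.
Hence δ = (0.54379)^(1/5) = 0.88529.

δ ≈ 0.885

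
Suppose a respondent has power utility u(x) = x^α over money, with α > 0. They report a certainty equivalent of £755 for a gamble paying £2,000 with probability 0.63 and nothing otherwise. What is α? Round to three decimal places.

EU(lottery) = 0.63·2000^α + 0.37·0 = 0.63·2000^α.
Indifference: 755^α = 0.63·2000^α, so (755/2000)^α = 0.63.
Taking logs: α·ln(755/2000) = ln(0.63), so α = -0.462035 / -0.974185 ≈ 0.474.

α ≈ 0.474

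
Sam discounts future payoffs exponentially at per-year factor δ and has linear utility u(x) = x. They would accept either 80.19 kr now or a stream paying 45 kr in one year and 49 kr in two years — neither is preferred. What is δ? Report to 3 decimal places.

Equating present values: 80.19 = 45δ + 49δ².
That is, 49δ² + 45δ − 80.19 = 0, a quadratic in δ.
By the quadratic formula (taking the positive root), δ = (−45 + √17742.24) / 98 ≈ 0.900.

δ ≈ 0.900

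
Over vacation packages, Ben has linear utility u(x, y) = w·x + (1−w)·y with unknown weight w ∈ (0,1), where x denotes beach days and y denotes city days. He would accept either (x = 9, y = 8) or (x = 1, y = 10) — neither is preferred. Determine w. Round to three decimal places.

w = 0.200

Equating utilities: w·9 + (1−w)·8 = w·1 + (1−w)·10.
Rearranging, 8·w − 2·(1−w) = 0.
The marginal rate of substitution is 2/8, so w = 2/(8+2) = 0.200.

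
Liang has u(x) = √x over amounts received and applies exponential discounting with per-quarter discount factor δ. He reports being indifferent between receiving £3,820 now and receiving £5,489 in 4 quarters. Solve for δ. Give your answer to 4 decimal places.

Equating discounted utilities: u(3820) = δ^4·u(5489) ⇒ δ^4 = u(3820)/u(5489).
With u(x) = √x: δ^4 = √3820/√5489 = √(3820/5489) = 0.83423.
Hence δ = (0.83423)^(1/4) = 0.955699.

δ ≈ 0.9557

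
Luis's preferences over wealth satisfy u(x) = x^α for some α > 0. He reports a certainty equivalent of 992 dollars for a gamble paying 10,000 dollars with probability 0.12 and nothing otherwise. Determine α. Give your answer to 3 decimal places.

EU(lottery) = 0.12·10000^α + 0.88·0 = 0.12·10000^α.
Setting u(992) equal to that: 992^α = 0.12·10000^α ⇒ (992/10000)^α = 0.12.
α = ln(0.12) / ln(992/10000) = -2.120264/-2.310617 ≈ 0.918.

α ≈ 0.918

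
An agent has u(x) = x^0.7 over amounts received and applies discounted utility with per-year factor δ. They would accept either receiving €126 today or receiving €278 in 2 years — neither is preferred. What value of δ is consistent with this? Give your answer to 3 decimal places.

Equating discounted utilities: u(126) = δ^2·u(278) ⇒ δ^2 = u(126)/u(278).
With u(x) = x^0.7: δ^2 = 126^0.7/278^0.7 = (126/278)^0.7 = 0.57468.
Hence δ = (0.57468)^(1/2) = 0.75808.

δ ≈ 0.758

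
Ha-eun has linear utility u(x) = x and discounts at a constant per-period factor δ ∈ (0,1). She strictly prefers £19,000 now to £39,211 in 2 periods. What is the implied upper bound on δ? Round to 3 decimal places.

Under u(x) = x this choice says 19000 > δ^2·39211.
So δ^2 < 19000/39211 = 0.48456; taking the square root of both positive sides preserves the inequality.
δ < 0.48456^(1/2) = 0.696.

δ < 0.696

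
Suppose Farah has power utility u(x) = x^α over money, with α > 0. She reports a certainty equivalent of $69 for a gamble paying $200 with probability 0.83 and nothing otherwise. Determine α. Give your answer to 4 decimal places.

α ≈ 0.1751

The lottery's expected utility is 0.83·u(200) + 0.17·u(0) = 0.83·200^α (since u(0) = 0 for α > 0).
Equating: 69^α = 0.83·200^α, i.e. 0.3450^α = 0.83.
α = ln(0.83) / ln(69/200) = -0.1863296/-1.0642109 ≈ 0.1751.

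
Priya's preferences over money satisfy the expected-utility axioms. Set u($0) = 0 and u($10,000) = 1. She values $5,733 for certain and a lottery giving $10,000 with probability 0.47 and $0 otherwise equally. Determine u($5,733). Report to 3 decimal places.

By the standard-gamble method, u($5,733) is just the indifference probability on the best outcome: 0.47.

0.470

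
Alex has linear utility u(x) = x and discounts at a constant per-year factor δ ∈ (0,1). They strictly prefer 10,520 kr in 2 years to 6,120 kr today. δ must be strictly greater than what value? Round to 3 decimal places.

δ > 0.763

Under u(x) = x this choice says 6120 < δ^2·10520.
Hence δ^2 > 6120/10520 = 0.58175, and x ↦ x^(1/2) is increasing on (0,∞).
δ > (6120/10520)^(1/2) ≈ 0.763.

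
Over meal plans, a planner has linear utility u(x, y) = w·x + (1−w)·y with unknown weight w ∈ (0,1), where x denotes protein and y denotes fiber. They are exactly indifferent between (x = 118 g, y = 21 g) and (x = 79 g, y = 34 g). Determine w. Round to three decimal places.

w = 0.250

Equating utilities: w·118 + (1−w)·21 = w·79 + (1−w)·34.
Collecting terms: w·39 = (1−w)·13.
Hence w = 13/(39+13) = 13/52 = 0.250.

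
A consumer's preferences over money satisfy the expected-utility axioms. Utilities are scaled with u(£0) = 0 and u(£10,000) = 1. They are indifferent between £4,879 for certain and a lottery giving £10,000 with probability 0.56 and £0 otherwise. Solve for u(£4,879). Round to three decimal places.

u(£4,879) equals the lottery's expected utility: 0.56·1 + 0.44·0 = 0.56.

0.560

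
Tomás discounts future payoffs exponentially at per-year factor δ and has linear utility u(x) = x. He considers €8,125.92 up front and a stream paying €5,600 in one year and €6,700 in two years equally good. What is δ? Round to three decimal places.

Present value of the stream is 5600·δ + 6700·δ². Indifference gives 5600δ + 6700δ² = 8125.92.
So 6700δ² + 5600δ − 8125.92 = 0.
The positive root is δ = [−5600 + √(5600² + 4·6700·8125.92)] / (2·6700) = (−5600 + 15784.000)/13400 ≈ 0.760.

δ ≈ 0.760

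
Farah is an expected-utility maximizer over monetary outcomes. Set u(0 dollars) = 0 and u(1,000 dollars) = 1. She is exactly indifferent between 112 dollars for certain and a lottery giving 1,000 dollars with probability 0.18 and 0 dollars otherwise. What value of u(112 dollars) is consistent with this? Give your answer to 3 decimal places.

The indifference gives u(112 dollars) = 0.18·u(1,000 dollars) + 0.82·u(0 dollars) = 0.18·1 + 0.82·0 = 0.18.

0.180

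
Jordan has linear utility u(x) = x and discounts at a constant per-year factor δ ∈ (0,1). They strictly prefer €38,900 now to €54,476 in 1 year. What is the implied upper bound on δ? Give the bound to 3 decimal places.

Under u(x) = x this choice says 38900 > δ·54476.
Dividing through by 54476 gives δ < 0.71408.

δ < 0.714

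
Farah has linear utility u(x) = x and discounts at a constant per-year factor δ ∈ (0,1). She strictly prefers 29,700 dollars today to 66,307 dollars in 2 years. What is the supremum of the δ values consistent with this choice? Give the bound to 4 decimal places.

The preference means 29700 > δ^2·66307.
Hence δ^2 < 29700/66307 = 0.44792, and x ↦ x^(1/2) is increasing on (0,∞).
δ < (29700/66307)^(1/2) ≈ 0.6693.

δ < 0.6693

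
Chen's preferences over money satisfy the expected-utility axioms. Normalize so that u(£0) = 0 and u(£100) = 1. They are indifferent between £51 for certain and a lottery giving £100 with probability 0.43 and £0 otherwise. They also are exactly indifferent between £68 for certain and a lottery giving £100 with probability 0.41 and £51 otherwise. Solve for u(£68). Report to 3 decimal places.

First, u(£51) = 0.43·u(£100) + 0.57·u(£0) = 0.43.
Then u(£68) = 0.41·u(£100) + 0.59·u(£51) = 0.41·1.00 + 0.59·0.43 = 0.6637.

0.664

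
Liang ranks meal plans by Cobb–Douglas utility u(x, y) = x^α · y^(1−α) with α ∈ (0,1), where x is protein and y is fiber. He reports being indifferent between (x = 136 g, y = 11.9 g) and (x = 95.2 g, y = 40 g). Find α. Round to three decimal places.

α ≈ 0.773

Set the two utilities equal: 136^α·11.9^(1−α) = 95.2^α·40^(1−α).
Rearrange to (136/95.2)^α = (40/11.9)^(1−α) and take logs: α·0.356675 = (1−α)·1.212341.
With A = 0.356675 and B = 1.212341: α·A = (1−α)·B, so α = B/(A+B) = 1.212341/1.569016 ≈ 0.773.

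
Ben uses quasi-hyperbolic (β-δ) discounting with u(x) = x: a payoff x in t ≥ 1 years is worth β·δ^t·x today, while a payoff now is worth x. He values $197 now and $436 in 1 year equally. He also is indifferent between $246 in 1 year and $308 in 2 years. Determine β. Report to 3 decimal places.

The second indifference involves only future payoffs, so β cancels: β·δ^1·246 = β·δ^2·308, giving δ = 246/308 = 0.79870.
Now use the now-vs-future pair: 197 = β·δ·436 gives β = 197/(0.79870·436) ≈ 0.566.

β ≈ 0.566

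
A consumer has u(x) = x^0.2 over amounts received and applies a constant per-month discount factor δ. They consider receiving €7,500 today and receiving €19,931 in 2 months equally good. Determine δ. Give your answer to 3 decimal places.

Indifference means u(7500) = δ^2 · u(19931), so δ^2 = u(7500)/u(19931).
With u(x) = x^0.2: δ^2 = 7500^0.2/19931^0.2 = (7500/19931)^0.2 = 0.82244.
Taking the square root: δ = 0.82244^(1/2) ≈ 0.907.

δ ≈ 0.907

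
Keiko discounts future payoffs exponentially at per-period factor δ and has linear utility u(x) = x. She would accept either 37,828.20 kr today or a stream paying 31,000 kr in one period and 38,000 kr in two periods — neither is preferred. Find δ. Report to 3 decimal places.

δ ≈ 0.670

Equating present values: 37828.20 = 31000δ + 38000δ².
Rearranged: 38000δ² + 31000δ − 37828.20 = 0.
The positive root is δ = [−31000 + √(31000² + 4·38000·37828.20)] / (2·38000) = (−31000 + 81920.000)/76000 ≈ 0.670.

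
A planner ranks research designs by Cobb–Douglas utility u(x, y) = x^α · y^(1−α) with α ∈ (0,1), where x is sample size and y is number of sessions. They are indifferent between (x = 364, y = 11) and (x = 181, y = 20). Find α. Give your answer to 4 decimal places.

α ≈ 0.4611

Set the two utilities equal: 364^α·11^(1−α) = 181^α·20^(1−α).
(364/181)^α = (20/11)^(1−α); take logs: α·ln(364/181) = (1−α)·ln(20/11), i.e. α·0.6986568 = (1−α)·0.5978370.
So α/(1−α) = (0.5978370)/(0.6986568) = 0.8556948, and α = 0.8556948/1.8556948 ≈ 0.4611.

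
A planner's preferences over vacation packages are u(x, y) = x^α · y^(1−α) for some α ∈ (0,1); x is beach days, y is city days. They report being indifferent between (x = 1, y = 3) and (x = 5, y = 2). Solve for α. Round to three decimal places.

α ≈ 0.201

Set the two utilities equal: 1^α·3^(1−α) = 5^α·2^(1−α).
(1/5)^α = (2/3)^(1−α); take logs: α·ln(1/5) = (1−α)·ln(2/3), i.e. α·-1.609438 = (1−α)·-0.405465.
So α/(1−α) = (-0.405465)/(-1.609438) = 0.251930, and α = 0.251930/1.251930 ≈ 0.201.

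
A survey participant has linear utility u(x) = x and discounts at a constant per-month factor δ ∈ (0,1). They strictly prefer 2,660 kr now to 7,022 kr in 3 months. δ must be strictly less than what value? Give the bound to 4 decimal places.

Under u(x) = x this choice says 2660 > δ^3·7022.
Hence δ^3 < 2660/7022 = 0.37881, and x ↦ x^(1/3) is increasing on (0,∞).
δ < 0.37881^(1/3) = 0.7236.

δ < 0.7236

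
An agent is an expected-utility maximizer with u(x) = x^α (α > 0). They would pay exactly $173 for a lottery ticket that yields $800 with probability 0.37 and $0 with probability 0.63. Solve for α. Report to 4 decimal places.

α ≈ 0.6493

Since u(0) = 0, the lottery's EU is 0.37·800^α.
Setting u(173) equal to that: 173^α = 0.37·800^α ⇒ (173/800)^α = 0.37.
Taking logs: α·ln(173/800) = ln(0.37), so α = -0.9942523 / -1.5313201 ≈ 0.6493.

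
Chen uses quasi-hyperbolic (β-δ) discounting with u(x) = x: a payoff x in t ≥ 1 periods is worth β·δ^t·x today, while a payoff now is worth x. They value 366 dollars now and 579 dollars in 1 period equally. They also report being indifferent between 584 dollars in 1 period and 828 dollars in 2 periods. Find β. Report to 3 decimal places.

Both payoffs in the second observation are in the future, so β drops out: δ^1·584 = δ^2·828 ⇒ δ = 584/828 = 0.70531.
The first indifference: 366 = β·δ·579, so β = 366/(δ·579) = 366/(0.70531·579) ≈ 0.896.

β ≈ 0.896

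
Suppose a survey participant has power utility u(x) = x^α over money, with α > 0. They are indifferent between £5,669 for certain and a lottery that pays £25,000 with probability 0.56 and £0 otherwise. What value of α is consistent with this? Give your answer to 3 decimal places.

The lottery's expected utility is 0.56·u(25000) + 0.44·u(0) = 0.56·25000^α (since u(0) = 0 for α > 0).
Setting u(5669) equal to that: 5669^α = 0.56·25000^α ⇒ (5669/25000)^α = 0.56.
α = ln(0.56) / ln(5669/25000) = -0.579818/-1.483863 ≈ 0.391.

α ≈ 0.391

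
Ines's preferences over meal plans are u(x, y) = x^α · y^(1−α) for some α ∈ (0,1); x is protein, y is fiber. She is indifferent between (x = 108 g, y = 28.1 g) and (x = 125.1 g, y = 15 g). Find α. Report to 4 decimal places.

The Cobb–Douglas utilities coincide, so 108^α·28.1^(1−α) = 125.1^α·15^(1−α).
Rearrange to (108/125.1)^α = (15/28.1)^(1−α) and take logs: α·-0.1469822 = (1−α)·-0.6277194.
With A = -0.1469822 and B = -0.6277194: α·A = (1−α)·B, so α = B/(A+B) = -0.6277194/-0.7747016 ≈ 0.8103.

α ≈ 0.8103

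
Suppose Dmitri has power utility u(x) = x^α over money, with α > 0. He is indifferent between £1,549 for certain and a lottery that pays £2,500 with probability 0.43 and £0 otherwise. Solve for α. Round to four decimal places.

EU(lottery) = 0.43·2500^α + 0.57·0 = 0.43·2500^α.
Equating: 1549^α = 0.43·2500^α, i.e. 0.6196^α = 0.43.
Take logs: α = ln 0.43 / ln(1549/2500) ≈ 1.763115.

α ≈ 1.7631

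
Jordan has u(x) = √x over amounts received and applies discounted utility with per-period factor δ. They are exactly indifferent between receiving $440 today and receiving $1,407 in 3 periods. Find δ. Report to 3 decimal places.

δ ≈ 0.824

The payoff in 3 periods is discounted by δ^3, so u(440) = δ^3·u(1407) and δ^3 = u(440)/u(1407).
With u(x) = √x: δ^3 = √440/√1407 = √(440/1407) = 0.55922.
Hence δ = (0.55922)^(1/3) = 0.82387.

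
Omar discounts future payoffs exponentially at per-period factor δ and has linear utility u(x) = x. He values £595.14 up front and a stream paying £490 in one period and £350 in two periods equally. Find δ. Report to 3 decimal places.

δ ≈ 0.780

Equating present values: 595.14 = 490δ + 350δ².
So 350δ² + 490δ − 595.14 = 0.
By the quadratic formula (taking the positive root), δ = (−490 + √1073296.00) / 700 ≈ 0.780.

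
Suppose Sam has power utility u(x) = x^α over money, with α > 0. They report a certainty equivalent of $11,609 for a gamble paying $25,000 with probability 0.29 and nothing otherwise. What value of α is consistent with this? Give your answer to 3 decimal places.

α ≈ 1.614

EU(lottery) = 0.29·25000^α + 0.71·0 = 0.29·25000^α.
Setting u(11609) equal to that: 11609^α = 0.29·25000^α ⇒ (11609/25000)^α = 0.29.
Take logs: α = ln 0.29 / ln(11609/25000) ≈ 1.61372.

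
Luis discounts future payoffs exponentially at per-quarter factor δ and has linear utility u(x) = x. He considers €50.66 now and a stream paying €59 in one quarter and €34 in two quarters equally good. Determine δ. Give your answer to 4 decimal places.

δ ≈ 0.6300

Equating present values: 50.66 = 59δ + 34δ².
Rearranged: 34δ² + 59δ − 50.66 = 0.
The positive root is δ = [−59 + √(59² + 4·34·50.66)] / (2·34) = (−59 + 101.837)/68 ≈ 0.6300.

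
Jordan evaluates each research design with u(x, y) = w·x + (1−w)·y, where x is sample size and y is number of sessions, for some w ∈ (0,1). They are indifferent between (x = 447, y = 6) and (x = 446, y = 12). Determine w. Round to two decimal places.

Indifference: w·447 + (1−w)·6 = w·446 + (1−w)·12.
Collecting terms: w·1 = (1−w)·6.
Hence w = 6/(1+6) = 6/7 = 0.86.

w = 0.86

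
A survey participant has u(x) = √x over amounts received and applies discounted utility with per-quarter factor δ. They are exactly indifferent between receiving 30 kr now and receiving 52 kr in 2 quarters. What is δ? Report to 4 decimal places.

δ ≈ 0.8715

The payoff in 2 quarters is discounted by δ^2, so u(30) = δ^2·u(52) and δ^2 = u(30)/u(52).
Since u(x) = √x, δ^2 = √(30/52) = 0.75955.
Taking the square root: δ = 0.75955^(1/2) ≈ 0.8715.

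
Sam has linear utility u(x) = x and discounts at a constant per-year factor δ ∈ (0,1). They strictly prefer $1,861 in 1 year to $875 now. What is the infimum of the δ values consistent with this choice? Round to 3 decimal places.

Under u(x) = x this choice says 875 < δ·1861.
Dividing through by 1861 gives δ > 0.47018.

δ > 0.470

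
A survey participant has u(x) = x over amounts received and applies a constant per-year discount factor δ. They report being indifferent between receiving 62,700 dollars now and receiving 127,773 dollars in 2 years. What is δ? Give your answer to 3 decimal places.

δ ≈ 0.701

Equating discounted utilities: u(62700) = δ^2·u(127773) ⇒ δ^2 = u(62700)/u(127773).
With u(x) = x: δ^2 = 62700/127773 = 0.49071.
Taking the square root: δ = 0.49071^(1/2) ≈ 0.701.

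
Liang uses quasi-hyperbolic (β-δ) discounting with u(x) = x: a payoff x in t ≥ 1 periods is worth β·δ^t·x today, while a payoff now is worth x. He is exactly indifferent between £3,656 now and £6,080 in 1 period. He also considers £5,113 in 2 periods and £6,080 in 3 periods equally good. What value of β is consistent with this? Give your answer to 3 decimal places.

β ≈ 0.715

Both payoffs in the second observation are in the future, so β drops out: δ^2·5113 = δ^3·6080 ⇒ δ = 5113/6080 = 0.84095.
The first indifference: 3656 = β·δ·6080, so β = 3656/(δ·6080) = 3656/(0.84095·6080) ≈ 0.715.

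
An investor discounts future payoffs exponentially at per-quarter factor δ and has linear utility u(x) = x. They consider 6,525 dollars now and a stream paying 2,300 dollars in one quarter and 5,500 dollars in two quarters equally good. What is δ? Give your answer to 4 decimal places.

δ ≈ 0.9000

The stream is worth 2300δ + 5500δ² today, so 2300δ + 5500δ² = 6525.
Rearranged: 5500δ² + 2300δ − 6525 = 0.
δ = (−2300 + √(2300² + 4·5500·6525)) / (2·5500) = (−2300 + √148840000.00) / 11000 ≈ 0.9000.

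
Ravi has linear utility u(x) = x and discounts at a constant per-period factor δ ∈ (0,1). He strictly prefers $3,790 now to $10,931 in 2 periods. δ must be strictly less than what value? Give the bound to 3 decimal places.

δ < 0.589

The preference means 3790 > δ^2·10931.
Dividing by 10931: δ^2 < 0.34672. Both sides are positive, so the square root keeps the direction.
δ < 0.34672^(1/2) = 0.589.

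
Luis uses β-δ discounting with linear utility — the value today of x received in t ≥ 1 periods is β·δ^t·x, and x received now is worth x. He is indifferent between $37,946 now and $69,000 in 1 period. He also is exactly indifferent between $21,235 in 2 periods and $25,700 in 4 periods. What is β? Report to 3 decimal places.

β ≈ 0.605

The second indifference involves only future payoffs, so β cancels: β·δ^2·21235 = β·δ^4·25700, giving δ^2 = 21235/25700 = 0.82626, so δ = 0.90899.
The first indifference: 37946 = β·δ·69000, so β = 37946/(δ·69000) = 37946/(0.90899·69000) ≈ 0.605.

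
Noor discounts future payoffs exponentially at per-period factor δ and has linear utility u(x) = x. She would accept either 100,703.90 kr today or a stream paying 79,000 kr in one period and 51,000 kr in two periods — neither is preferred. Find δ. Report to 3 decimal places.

The stream is worth 79000δ + 51000δ² today, so 79000δ + 51000δ² = 100703.90.
Rearranged: 51000δ² + 79000δ − 100703.90 = 0.
The positive root is δ = [−79000 + √(79000² + 4·51000·100703.90)] / (2·51000) = (−79000 + 163660.000)/102000 ≈ 0.830.

δ ≈ 0.830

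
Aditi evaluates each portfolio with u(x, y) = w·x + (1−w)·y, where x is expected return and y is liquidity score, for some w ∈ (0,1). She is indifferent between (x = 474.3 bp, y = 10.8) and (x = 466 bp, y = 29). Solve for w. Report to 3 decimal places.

w = 0.687

u(474.3,10.8) = u(466,29) means w·474.3 + (1−w)·10.8 = w·466 + (1−w)·29.
w·(474.3−466) = (1−w)·(29−10.8), i.e. w·8.3 = (1−w)·18.2.
The marginal rate of substitution is 18.2/8.3, so w = 18.2/(8.3+18.2) = 0.687.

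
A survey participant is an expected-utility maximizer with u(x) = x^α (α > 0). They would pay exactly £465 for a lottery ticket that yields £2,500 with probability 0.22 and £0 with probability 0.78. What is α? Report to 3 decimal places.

The lottery's expected utility is 0.22·u(2500) + 0.78·u(0) = 0.22·2500^α (since u(0) = 0 for α > 0).
Indifference: 465^α = 0.22·2500^α, so (465/2500)^α = 0.22.
α = ln(0.22) / ln(465/2500) = -1.514128/-1.682009 ≈ 0.900.

α ≈ 0.900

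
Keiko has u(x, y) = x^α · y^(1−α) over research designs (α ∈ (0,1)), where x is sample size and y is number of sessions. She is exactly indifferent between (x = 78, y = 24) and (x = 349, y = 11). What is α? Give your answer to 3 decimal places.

Set the two utilities equal: 78^α·24^(1−α) = 349^α·11^(1−α).
Taking logs: α·ln 78 + (1−α)·ln 24 = α·ln 349 + (1−α)·ln 11, i.e. α·-1.498363 = (1−α)·-0.780159.
So α/(1−α) = (-0.780159)/(-1.498363) = 0.520674, and α = 0.520674/1.520674 ≈ 0.342.

α ≈ 0.342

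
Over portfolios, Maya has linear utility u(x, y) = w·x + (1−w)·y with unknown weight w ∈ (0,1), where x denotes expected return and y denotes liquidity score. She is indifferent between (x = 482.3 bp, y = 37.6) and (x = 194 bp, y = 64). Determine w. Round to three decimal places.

u(482.3,37.6) = u(194,64) means w·482.3 + (1−w)·37.6 = w·194 + (1−w)·64.
w·(482.3−194) = (1−w)·(64−37.6), i.e. w·288.3 = (1−w)·26.4.
So w/(1−w) = 26.4/288.3 = 0.0916, giving w = 26.4/(288.3+26.4) = 0.084.

w = 0.084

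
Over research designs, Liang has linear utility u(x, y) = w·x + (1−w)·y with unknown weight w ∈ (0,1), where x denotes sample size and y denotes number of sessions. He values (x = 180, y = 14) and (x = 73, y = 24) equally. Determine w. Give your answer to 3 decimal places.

w = 0.085

Equating utilities: w·180 + (1−w)·14 = w·73 + (1−w)·24.
Rearranging, 107·w − 10·(1−w) = 0.
Hence w = 10/(107+10) = 10/117 = 0.085.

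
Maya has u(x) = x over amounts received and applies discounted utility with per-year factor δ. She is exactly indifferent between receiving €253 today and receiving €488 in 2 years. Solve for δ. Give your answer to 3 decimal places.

δ ≈ 0.720

The payoff in 2 years is discounted by δ^2, so u(253) = δ^2·u(488) and δ^2 = u(253)/u(488).
With u(x) = x: δ^2 = 253/488 = 0.51844.
Taking the square root: δ = 0.51844^(1/2) ≈ 0.720.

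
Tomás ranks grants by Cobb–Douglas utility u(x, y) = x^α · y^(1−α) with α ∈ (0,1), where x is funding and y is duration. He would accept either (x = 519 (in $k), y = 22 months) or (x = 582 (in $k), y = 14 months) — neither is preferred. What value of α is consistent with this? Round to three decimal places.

α ≈ 0.798

Indifference: 519^α · 22^(1−α) = 582^α · 14^(1−α).
Taking logs: α·ln 519 + (1−α)·ln 22 = α·ln 582 + (1−α)·ln 14, i.e. α·-0.114567 = (1−α)·-0.451985.
With A = -0.114567 and B = -0.451985: α·A = (1−α)·B, so α = B/(A+B) = -0.451985/-0.566552 ≈ 0.798.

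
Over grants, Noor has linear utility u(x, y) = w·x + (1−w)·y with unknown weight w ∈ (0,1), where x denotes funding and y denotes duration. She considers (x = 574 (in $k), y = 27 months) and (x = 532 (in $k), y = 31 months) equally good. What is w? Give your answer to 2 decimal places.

w = 0.09

Indifference: w·574 + (1−w)·27 = w·532 + (1−w)·31.
w·(574−532) = (1−w)·(31−27), i.e. w·42 = (1−w)·4.
Hence w = 4/(42+4) = 4/46 = 0.09.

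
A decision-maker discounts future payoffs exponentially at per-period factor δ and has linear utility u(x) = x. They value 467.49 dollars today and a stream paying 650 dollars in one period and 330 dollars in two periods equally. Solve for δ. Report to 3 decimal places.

δ ≈ 0.560

Present value of the stream is 650·δ + 330·δ². Indifference gives 650δ + 330δ² = 467.49.
Rearranged: 330δ² + 650δ − 467.49 = 0.
δ = (−650 + √(650² + 4·330·467.49)) / (2·330) = (−650 + √1039586.80) / 660 ≈ 0.560.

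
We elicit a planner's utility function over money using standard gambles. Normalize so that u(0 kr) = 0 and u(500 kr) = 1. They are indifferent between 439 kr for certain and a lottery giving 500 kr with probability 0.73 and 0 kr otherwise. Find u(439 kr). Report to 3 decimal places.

u(439 kr) equals the lottery's expected utility: 0.73·1 + 0.27·0 = 0.73.

0.730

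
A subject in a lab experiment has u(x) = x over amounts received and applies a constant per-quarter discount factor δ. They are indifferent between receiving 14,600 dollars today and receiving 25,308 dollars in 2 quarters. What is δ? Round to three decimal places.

δ ≈ 0.760

The payoff in 2 quarters is discounted by δ^2, so u(14600) = δ^2·u(25308) and δ^2 = u(14600)/u(25308).
With u(x) = x: δ^2 = 14600/25308 = 0.57689.
Taking the square root: δ = 0.57689^(1/2) ≈ 0.760.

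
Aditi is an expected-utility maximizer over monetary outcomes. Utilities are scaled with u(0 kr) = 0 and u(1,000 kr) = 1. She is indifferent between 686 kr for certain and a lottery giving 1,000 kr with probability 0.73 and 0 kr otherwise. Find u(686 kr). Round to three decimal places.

u(686 kr) equals the lottery's expected utility: 0.73·1 + 0.27·0 = 0.73.

0.730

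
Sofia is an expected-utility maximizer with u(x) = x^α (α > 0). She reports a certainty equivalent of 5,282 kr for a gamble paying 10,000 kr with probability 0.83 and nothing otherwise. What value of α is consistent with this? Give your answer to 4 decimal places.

The lottery's expected utility is 0.83·u(10000) + 0.17·u(0) = 0.83·10000^α (since u(0) = 0 for α > 0).
Setting u(5282) equal to that: 5282^α = 0.83·10000^α ⇒ (5282/10000)^α = 0.83.
α = ln(0.83) / ln(5282/10000) = -0.1863296/-0.6382803 ≈ 0.2919.

α ≈ 0.2919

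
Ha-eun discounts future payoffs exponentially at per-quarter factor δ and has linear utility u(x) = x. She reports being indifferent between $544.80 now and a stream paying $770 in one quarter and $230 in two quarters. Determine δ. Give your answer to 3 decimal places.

The stream is worth 770δ + 230δ² today, so 770δ + 230δ² = 544.80.
That is, 230δ² + 770δ − 544.80 = 0, a quadratic in δ.
The positive root is δ = [−770 + √(770² + 4·230·544.80)] / (2·230) = (−770 + 1046.000)/460 ≈ 0.600.

δ ≈ 0.600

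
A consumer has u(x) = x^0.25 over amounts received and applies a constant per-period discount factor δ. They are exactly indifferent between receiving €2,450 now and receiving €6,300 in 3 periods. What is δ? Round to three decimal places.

δ ≈ 0.924

Equating discounted utilities: u(2450) = δ^3·u(6300) ⇒ δ^3 = u(2450)/u(6300).
With u(x) = x^0.25: δ^3 = 2450^0.25/6300^0.25 = (2450/6300)^0.25 = 0.78969.
Taking the cube root: δ = 0.78969^(1/3) ≈ 0.924.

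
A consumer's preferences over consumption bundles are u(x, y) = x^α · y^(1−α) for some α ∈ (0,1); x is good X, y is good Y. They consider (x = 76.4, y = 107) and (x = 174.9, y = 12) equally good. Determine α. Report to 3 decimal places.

Indifference: 76.4^α · 107^(1−α) = 174.9^α · 12^(1−α).
Rearrange to (76.4/174.9)^α = (12/107)^(1−α) and take logs: α·-0.828232 = (1−α)·-2.187922.
So α/(1−α) = (-2.187922)/(-0.828232) = 2.641678, and α = 2.641678/3.641678 ≈ 0.725.

α ≈ 0.725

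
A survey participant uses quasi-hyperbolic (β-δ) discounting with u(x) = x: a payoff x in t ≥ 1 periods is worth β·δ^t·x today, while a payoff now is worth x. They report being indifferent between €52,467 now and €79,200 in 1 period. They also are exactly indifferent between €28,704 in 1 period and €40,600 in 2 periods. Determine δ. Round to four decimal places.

δ ≈ 0.7070

Both payoffs in the second observation are in the future, so β drops out: δ^1·28704 = δ^2·40600 ⇒ δ = 28704/40600 = 0.70700.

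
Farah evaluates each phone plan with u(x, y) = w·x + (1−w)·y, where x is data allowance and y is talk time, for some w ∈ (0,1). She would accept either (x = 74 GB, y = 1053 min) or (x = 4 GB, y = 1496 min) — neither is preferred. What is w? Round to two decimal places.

u(74,1053) = u(4,1496) means w·74 + (1−w)·1053 = w·4 + (1−w)·1496.
Collecting terms: w·70 = (1−w)·443.
The marginal rate of substitution is 443/70, so w = 443/(70+443) = 0.86.

w = 0.86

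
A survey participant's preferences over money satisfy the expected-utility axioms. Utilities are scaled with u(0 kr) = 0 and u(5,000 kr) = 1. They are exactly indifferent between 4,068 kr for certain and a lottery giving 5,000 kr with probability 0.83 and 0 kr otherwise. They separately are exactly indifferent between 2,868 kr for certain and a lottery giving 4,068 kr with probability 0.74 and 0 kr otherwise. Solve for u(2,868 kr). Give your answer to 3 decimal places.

0.614

From the first indifference, u(4,068 kr) = 0.83·u(5,000 kr) + 0.17·u(0 kr) = 0.83·1 + 0.17·0 = 0.83.
Chaining: u(2,868 kr) = 0.74·0.83 + 0.26·0.00 = 0.6142.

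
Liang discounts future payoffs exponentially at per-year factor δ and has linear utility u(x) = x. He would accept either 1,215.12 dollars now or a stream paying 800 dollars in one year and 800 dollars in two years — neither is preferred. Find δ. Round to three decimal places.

δ ≈ 0.830

Equating present values: 1215.12 = 800δ + 800δ².
That is, 800δ² + 800δ − 1215.12 = 0, a quadratic in δ.
The positive root is δ = [−800 + √(800² + 4·800·1215.12)] / (2·800) = (−800 + 2128.000)/1600 ≈ 0.830.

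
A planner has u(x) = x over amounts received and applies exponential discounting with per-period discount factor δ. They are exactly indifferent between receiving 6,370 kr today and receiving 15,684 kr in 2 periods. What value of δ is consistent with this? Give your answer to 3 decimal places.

Equating discounted utilities: u(6370) = δ^2·u(15684) ⇒ δ^2 = u(6370)/u(15684).
With u(x) = x: δ^2 = 6370/15684 = 0.40615.
So δ = 0.40615^(1/2) ≈ 0.637.

δ ≈ 0.637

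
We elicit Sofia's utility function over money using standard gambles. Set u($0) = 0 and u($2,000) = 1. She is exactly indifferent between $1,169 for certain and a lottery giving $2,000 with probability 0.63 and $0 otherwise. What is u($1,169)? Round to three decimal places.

0.630

The indifference gives u($1,169) = 0.63·u($2,000) + 0.37·u($0) = 0.63·1 + 0.37·0 = 0.63.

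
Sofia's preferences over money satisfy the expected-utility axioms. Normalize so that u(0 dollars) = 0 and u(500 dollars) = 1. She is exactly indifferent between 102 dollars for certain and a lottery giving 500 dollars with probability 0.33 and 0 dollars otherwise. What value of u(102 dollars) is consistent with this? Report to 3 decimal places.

u(102 dollars) equals the lottery's expected utility: 0.33·1 + 0.67·0 = 0.33.

0.330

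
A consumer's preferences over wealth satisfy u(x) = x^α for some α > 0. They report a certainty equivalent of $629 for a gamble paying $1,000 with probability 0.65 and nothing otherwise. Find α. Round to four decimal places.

EU(lottery) = 0.65·1000^α + 0.35·0 = 0.65·1000^α.
Setting u(629) equal to that: 629^α = 0.65·1000^α ⇒ (629/1000)^α = 0.65.
Take logs: α = ln 0.65 / ln(629/1000) ≈ 0.929164.

α ≈ 0.9292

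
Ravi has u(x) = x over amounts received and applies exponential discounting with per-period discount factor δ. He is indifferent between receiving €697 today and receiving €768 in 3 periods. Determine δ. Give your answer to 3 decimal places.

δ ≈ 0.968

Indifference means u(697) = δ^3 · u(768), so δ^3 = u(697)/u(768).
With u(x) = x: δ^3 = 697/768 = 0.90755.
So δ = 0.90755^(1/3) ≈ 0.968.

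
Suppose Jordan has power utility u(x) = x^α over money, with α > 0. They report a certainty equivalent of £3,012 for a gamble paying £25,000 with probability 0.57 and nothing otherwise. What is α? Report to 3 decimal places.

α ≈ 0.266

The lottery's expected utility is 0.57·u(25000) + 0.43·u(0) = 0.57·25000^α (since u(0) = 0 for α > 0).
Equating: 3012^α = 0.57·25000^α, i.e. 0.1205^α = 0.57.
Take logs: α = ln 0.57 / ln(3012/25000) ≈ 0.26562.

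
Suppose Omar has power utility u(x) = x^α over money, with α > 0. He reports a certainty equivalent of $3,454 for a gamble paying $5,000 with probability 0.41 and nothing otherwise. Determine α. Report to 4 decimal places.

EU(lottery) = 0.41·5000^α + 0.59·0 = 0.41·5000^α.
Indifference: 3454^α = 0.41·5000^α, so (3454/5000)^α = 0.41.
Take logs: α = ln 0.41 / ln(3454/5000) ≈ 2.410344.

α ≈ 2.4103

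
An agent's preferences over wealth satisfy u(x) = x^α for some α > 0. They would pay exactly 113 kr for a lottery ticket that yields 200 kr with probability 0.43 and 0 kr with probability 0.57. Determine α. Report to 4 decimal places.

α ≈ 1.4782

Since u(0) = 0, the lottery's EU is 0.43·200^α.
Equating: 113^α = 0.43·200^α, i.e. 0.5650^α = 0.43.
Taking logs: α·ln(113/200) = ln(0.43), so α = -0.8439701 / -0.5709295 ≈ 1.4782.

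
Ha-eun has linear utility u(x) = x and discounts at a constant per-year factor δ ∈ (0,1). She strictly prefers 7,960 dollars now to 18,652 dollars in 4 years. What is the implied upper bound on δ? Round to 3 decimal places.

δ < 0.808

Under u(x) = x this choice says 7960 > δ^4·18652.
Hence δ^4 < 7960/18652 = 0.42676, and x ↦ x^(1/4) is increasing on (0,∞).
δ < (7960/18652)^(1/4) ≈ 0.808.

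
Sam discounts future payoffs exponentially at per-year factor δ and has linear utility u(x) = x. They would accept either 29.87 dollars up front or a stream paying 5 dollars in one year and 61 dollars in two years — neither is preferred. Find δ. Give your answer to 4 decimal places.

Present value of the stream is 5·δ + 61·δ². Indifference gives 5δ + 61δ² = 29.87.
That is, 61δ² + 5δ − 29.87 = 0, a quadratic in δ.
The positive root is δ = [−5 + √(5² + 4·61·29.87)] / (2·61) = (−5 + 85.518)/122 ≈ 0.6600.

δ ≈ 0.6600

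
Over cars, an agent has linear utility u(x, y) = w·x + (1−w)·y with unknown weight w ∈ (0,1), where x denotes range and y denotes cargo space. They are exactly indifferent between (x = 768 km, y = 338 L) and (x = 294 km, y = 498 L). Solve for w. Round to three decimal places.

Indifference: w·768 + (1−w)·338 = w·294 + (1−w)·498.
w·(768−294) = (1−w)·(498−338), i.e. w·474 = (1−w)·160.
So w/(1−w) = 160/474 = 0.3376, giving w = 160/(474+160) = 0.252.

w = 0.252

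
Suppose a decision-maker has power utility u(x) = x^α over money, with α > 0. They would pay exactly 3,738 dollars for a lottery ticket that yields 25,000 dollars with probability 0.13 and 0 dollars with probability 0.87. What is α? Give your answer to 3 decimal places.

Since u(0) = 0, the lottery's EU is 0.13·25000^α.
Equating: 3738^α = 0.13·25000^α, i.e. 0.1495^α = 0.13.
Take logs: α = ln 0.13 / ln(3738/25000) ≈ 1.07362.

α ≈ 1.074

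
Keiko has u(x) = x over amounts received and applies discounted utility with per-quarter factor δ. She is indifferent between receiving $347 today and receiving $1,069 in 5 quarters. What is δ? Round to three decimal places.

Indifference means u(347) = δ^5 · u(1069), so δ^5 = u(347)/u(1069).
With u(x) = x: δ^5 = 347/1069 = 0.32460.
Taking the 5th root: δ = 0.32460^(1/5) ≈ 0.798.

δ ≈ 0.798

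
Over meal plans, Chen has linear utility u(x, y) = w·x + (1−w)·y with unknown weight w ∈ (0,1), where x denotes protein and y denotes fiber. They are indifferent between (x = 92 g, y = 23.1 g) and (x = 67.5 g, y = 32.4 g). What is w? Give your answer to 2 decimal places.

w = 0.28

u(92,23.1) = u(67.5,32.4) means w·92 + (1−w)·23.1 = w·67.5 + (1−w)·32.4.
w·(92−67.5) = (1−w)·(32.4−23.1), i.e. w·24.5 = (1−w)·9.3.
Hence w = 9.3/(24.5+9.3) = 9.3/33.8 = 0.28.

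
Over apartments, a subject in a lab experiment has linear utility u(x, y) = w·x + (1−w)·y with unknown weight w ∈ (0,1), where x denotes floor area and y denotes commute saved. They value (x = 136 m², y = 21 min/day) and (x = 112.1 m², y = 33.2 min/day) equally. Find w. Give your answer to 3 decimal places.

Indifference: w·136 + (1−w)·21 = w·112.1 + (1−w)·33.2.
Collecting terms: w·23.9 = (1−w)·12.2.
The marginal rate of substitution is 12.2/23.9, so w = 12.2/(23.9+12.2) = 0.338.

w = 0.338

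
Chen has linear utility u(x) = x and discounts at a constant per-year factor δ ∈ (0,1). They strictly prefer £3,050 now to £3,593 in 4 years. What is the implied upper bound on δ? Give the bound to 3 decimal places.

Comparing present values: 3050 > δ^4·3593.
So δ^4 < 3050/3593 = 0.84887; taking the 4th root of both positive sides preserves the inequality.
δ < (3050/3593)^(1/4) ≈ 0.960.

δ < 0.960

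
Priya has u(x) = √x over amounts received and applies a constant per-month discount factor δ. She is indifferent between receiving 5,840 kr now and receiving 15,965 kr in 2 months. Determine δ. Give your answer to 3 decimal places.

δ ≈ 0.778

Equating discounted utilities: u(5840) = δ^2·u(15965) ⇒ δ^2 = u(5840)/u(15965).
With u(x) = √x: δ^2 = √5840/√15965 = √(5840/15965) = 0.60481.
Taking the square root: δ = 0.60481^(1/2) ≈ 0.778.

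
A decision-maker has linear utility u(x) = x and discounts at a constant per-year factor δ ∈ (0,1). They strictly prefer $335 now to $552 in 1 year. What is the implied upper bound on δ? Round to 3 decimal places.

δ < 0.607

The preference means 335 > δ·552.
Dividing through by 552 gives δ < 0.60688.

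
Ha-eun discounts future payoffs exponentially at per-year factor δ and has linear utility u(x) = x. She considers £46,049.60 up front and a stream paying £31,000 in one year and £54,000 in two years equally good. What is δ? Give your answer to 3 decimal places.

Present value of the stream is 31000·δ + 54000·δ². Indifference gives 31000δ + 54000δ² = 46049.60.
That is, 54000δ² + 31000δ − 46049.60 = 0, a quadratic in δ.
The positive root is δ = [−31000 + √(31000² + 4·54000·46049.60)] / (2·54000) = (−31000 + 104440.000)/108000 ≈ 0.680.

δ ≈ 0.680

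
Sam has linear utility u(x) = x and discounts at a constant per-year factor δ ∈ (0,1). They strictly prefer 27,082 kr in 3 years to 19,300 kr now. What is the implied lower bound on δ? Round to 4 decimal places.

The preference means 19300 < δ^3·27082.
So δ^3 > 19300/27082 = 0.71265; taking the cube root of both positive sides preserves the inequality.
δ > 0.71265^(1/3) = 0.8932.

δ > 0.8932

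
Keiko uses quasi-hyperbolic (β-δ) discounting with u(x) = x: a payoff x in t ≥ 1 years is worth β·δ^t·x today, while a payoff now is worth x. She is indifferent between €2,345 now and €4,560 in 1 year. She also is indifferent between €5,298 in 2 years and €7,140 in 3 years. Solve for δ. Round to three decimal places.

δ ≈ 0.742

Both payoffs in the second observation are in the future, so β drops out: δ^2·5298 = δ^3·7140 ⇒ δ = 5298/7140 = 0.74202.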